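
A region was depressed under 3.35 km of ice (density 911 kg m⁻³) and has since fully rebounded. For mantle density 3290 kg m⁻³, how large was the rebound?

Removing the load lets mantle flow back in; uplift u satisfies ρ_ice t = ρ_m u.
u = t ρ_ice/ρ_m = 3.35 km × 911/3290 = 0.928 km.

0.928 km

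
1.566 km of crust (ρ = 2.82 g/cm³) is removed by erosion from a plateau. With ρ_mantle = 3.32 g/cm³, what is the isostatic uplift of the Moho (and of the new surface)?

Unloading: uplift u = e ρ_c/ρ_m = 1.566 km × 2.82/3.32 = 1.33 km.

1.33 km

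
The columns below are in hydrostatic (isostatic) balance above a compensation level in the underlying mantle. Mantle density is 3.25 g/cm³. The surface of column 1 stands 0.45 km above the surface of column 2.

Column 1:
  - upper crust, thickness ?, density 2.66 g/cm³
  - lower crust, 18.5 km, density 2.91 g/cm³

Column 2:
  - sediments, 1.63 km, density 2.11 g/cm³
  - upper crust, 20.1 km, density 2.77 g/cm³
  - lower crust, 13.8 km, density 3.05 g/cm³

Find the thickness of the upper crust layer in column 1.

Take the compensation level at the base of the deeper column (depth z_c below the surface of column 1) and equate Σ ρ_i t_i down to z_c; mantle fills any gap and the z_c terms cancel.
Column 1: x×2.66 + 18.5×2.91 + (z_c − 18.5 − x)×3.25
Column 2: 0.45×0 + 1.63×2.11 + 20.1×2.77 + 13.8×3.05 + (z_c − 0.45 − 35.53)×3.25
The z_c×3.25 term appears on both sides and cancels. Collect the known terms of each column as K = Σ(ρt)_known − 3.25 × (depth of known layers): K_1 = 53.835 − 3.25×18.5 = −6.29; K_2 = 101.2063 − 3.25×(0.45 + 35.53) = −15.7287.
Balance: K_1 − x×(3.25 − 2.66) = K_2, so x = (K_1 − K_2)/(3.25 − 2.66) = 9.4387/0.59 = 16 km.

16 km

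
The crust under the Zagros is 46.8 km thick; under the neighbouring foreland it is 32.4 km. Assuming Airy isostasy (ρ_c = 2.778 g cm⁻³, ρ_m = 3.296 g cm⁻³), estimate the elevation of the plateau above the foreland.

Excess crust Δ = 46.8 km − 32.4 km = 14.4 km, split between elevation h and root r with h + r = Δ.
Airy balance ρ_c h = (ρ_m − ρ_c) r gives r = h ρ_c/(ρ_m − ρ_c), so h (1 + ρ_c/(ρ_m − ρ_c)) = Δ, i.e. h = Δ (ρ_m − ρ_c)/ρ_m.
h = 14.4 km × 0.518/3.296 = 2.26 km.

2.26 km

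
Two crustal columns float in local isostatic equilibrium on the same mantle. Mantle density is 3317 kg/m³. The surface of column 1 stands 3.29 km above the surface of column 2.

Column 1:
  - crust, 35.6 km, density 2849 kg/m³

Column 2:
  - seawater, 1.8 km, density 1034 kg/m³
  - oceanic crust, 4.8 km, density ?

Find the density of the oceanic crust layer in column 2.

2980 kg/m³

Take the compensation level at the base of the deeper column (depth z_c below the surface of column 1) and equate Σ ρ_i t_i down to z_c; mantle fills any gap and the z_c terms cancel.
Column 1: 35.6×2849 + (z_c − 35.6)×3317
Column 2: 3.29×0 + 1.8×1034 + 4.8×ρ + (z_c − 3.29 − 6.6)×3317
The z_c×3317 term appears on both sides and cancels. Collect the known terms of each column as K = Σ(ρt)_known − 3317 × (depth of known layers): K_1 = 101424.4 − 3317×35.6 = −16660.8; K_2 = 1861.2 − 3317×(3.29 + 6.6) = −30943.93.
Balance: K_1 = K_2 + 4.8×ρ, so ρ = (K_1 − K_2)/4.8 = 14283.1/4.8 = 2980 kg/m³.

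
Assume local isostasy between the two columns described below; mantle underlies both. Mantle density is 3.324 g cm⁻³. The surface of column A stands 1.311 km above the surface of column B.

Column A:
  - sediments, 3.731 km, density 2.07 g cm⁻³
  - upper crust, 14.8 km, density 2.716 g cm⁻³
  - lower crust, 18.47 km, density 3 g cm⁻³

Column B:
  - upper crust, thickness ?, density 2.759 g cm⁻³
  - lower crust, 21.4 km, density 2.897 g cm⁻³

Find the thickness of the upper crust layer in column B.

Take the compensation level at the base of the deeper column (depth z_c below the surface of column A) and equate Σ ρ_i t_i down to z_c; mantle fills any gap and the z_c terms cancel.
Column A: 3.731×2.07 + 14.8×2.716 + 18.47×3 + (z_c − 37.001)×3.324
Column B: 1.311×0 + x×2.759 + 21.4×2.897 + (z_c − 1.311 − 21.4 − x)×3.324
The z_c×3.324 term appears on both sides and cancels. Collect the known terms of each column as K = Σ(ρt)_known − 3.324 × (depth of known layers): K_A = 103.32997 − 3.324×37.001 = −19.661354; K_B = 61.9958 − 3.324×(1.311 + 21.4) = −13.495564.
Balance: K_A = K_B − x×(3.324 − 2.759), so x = (K_B − K_A)/(3.324 − 2.759) = 6.16579/0.565 = 10.9 km.

10.9 km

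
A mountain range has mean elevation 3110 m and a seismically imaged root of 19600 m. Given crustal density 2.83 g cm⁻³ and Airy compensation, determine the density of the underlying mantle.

Airy balance: ρ_c h = (ρ_m − ρ_c) r → ρ_m = ρ_c (1 + h/r).
ρ_m = 2.83 × (1 + 3110 m/19600 m) = 3.28 g cm⁻³.

3.28 g cm⁻³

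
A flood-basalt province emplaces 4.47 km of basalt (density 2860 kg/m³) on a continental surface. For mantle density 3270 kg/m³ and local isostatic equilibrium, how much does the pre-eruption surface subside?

3.91 km

Subaerial loading: s = t ρ_load / ρ_m.
s = 4.47 km × 2860/3270 = 3.91 km.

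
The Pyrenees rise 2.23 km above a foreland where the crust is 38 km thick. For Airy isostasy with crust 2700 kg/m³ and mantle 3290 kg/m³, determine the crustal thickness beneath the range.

Root depth r = h ρ_c / (ρ_m − ρ_c) = 2.23 km × 2700 / 590 = 10.21 km.
Total thickness = T + h + r = 38 km + 2.23 km + 10.21 km = 50.4 km.

50.4 km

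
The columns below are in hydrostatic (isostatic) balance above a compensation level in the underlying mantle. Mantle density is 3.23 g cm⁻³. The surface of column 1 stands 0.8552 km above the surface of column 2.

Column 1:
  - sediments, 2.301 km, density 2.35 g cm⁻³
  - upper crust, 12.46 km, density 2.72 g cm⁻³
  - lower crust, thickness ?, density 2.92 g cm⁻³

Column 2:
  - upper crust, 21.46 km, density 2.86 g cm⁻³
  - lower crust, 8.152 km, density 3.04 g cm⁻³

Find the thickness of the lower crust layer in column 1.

Take the compensation level at the base of the deeper column (depth z_c below the surface of column 1) and equate Σ ρ_i t_i down to z_c; mantle fills any gap and the z_c terms cancel.
Column 1: 2.301×2.35 + 12.46×2.72 + x×2.92 + (z_c − 14.761 − x)×3.23
Column 2: 0.8552×0 + 21.46×2.86 + 8.152×3.04 + (z_c − 0.8552 − 29.612)×3.23
The z_c×3.23 term appears on both sides and cancels. Collect the known terms of each column as K = Σ(ρt)_known − 3.23 × (depth of known layers): K_1 = 39.29855 − 3.23×14.761 = −8.37948; K_2 = 86.15768 − 3.23×(0.8552 + 29.612) = −12.251376.
Balance: K_1 − x×(3.23 − 2.92) = K_2, so x = (K_1 − K_2)/(3.23 − 2.92) = 3.8719/0.31 = 12.5 km.

12.5 km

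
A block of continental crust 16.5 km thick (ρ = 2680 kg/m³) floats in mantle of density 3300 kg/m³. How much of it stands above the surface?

Floating equilibrium: submerged depth d = t ρ_obj/ρ_fluid = 16.5 km × 2680/3300 = 13.4 km.
Freeboard = t − d = 16.5 km − 13.4 km = 3.1 km.

3.1 km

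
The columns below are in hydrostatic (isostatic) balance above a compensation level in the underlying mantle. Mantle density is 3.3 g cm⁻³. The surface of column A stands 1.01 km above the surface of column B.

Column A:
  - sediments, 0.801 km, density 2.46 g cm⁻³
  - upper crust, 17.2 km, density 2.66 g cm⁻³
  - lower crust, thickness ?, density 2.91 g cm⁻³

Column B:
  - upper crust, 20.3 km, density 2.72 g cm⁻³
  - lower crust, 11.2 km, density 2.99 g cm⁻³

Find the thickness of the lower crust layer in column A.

17.7 km

Take the compensation level at the base of the deeper column (depth z_c below the surface of column A) and equate Σ ρ_i t_i down to z_c; mantle fills any gap and the z_c terms cancel.
Column A: 0.801×2.46 + 17.2×2.66 + x×2.91 + (z_c − 18.001 − x)×3.3
Column B: 1.01×0 + 20.3×2.72 + 11.2×2.99 + (z_c − 1.01 − 31.5)×3.3
The z_c×3.3 term appears on both sides and cancels. Collect the known terms of each column as K = Σ(ρt)_known − 3.3 × (depth of known layers): K_A = 47.72246 − 3.3×18.001 = −11.68084; K_B = 88.704 − 3.3×(1.01 + 31.5) = −18.579.
Balance: K_A − x×(3.3 − 2.91) = K_B, so x = (K_A − K_B)/(3.3 − 2.91) = 6.89816/0.39 = 17.7 km.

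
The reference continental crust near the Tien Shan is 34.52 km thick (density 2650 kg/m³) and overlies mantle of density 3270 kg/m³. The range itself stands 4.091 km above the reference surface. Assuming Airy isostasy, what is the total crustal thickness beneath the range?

56.1 km

Root depth r = h ρ_c / (ρ_m − ρ_c) = 4.091 km × 2650 / 620 = 17.49 km.
Total thickness = T + h + r = 34.52 km + 4.091 km + 17.49 km = 56.1 km.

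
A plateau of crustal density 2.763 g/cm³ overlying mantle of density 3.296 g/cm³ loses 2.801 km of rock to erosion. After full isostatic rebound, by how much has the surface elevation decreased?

Rebound u = e ρ_c/ρ_m = 2.801 km × 2.763/3.296 = 2.348 km.
Net surface drop = e − u = 2.801 km − 2.348 km = e (ρ_m − ρ_c)/ρ_m = 0.453 km.

0.453 km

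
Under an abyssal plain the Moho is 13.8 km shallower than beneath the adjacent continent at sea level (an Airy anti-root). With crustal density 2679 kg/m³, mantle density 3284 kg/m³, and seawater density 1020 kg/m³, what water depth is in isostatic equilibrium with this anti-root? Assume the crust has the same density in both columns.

5.03 km

Replacing a thickness d of crust by seawater at the top must be balanced by replacing crust with mantle at the base: d (ρ_c − ρ_w) = a (ρ_m − ρ_c).
d = a (ρ_m − ρ_c)/(ρ_c − ρ_w) = 13.8 km × 605/1659 = 5.03 km.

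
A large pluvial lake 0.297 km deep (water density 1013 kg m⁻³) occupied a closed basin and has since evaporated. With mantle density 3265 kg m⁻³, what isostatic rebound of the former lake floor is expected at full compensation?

0.0921 km

u = d ρ_w/ρ_m = 0.297 km × 1013/3265 = 0.0921 km.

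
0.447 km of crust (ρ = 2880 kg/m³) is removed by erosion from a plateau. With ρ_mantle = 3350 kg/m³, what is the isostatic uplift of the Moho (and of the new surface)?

0.384 km

Unloading: uplift u = e ρ_c/ρ_m = 0.447 km × 2880/3350 = 0.384 km.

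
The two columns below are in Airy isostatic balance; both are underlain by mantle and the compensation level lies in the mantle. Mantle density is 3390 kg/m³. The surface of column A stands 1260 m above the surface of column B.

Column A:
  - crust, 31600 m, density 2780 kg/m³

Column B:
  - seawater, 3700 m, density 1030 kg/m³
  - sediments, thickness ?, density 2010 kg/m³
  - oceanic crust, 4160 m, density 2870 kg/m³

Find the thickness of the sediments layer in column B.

2980 m

Take the compensation level at the base of the deeper column (depth z_c below the surface of column A) and equate Σ ρ_i t_i down to z_c; mantle fills any gap and the z_c terms cancel.
Column A: 31600×2780 + (z_c − 31600)×3390
Column B: 1260×0 + 3700×1030 + x×2010 + 4160×2870 + (z_c − 1260 − 7860 − x)×3390
The z_c×3390 term appears on both sides and cancels. Collect the known terms of each column as K = Σ(ρt)_known − 3390 × (depth of known layers): K_A = 87848000 − 3390×31600 = −19276000; K_B = 15750200 − 3390×(1260 + 7860) = −15166600.
Balance: K_A = K_B − x×(3390 − 2010), so x = (K_B − K_A)/(3390 − 2010) = 4109400/1380 = 2980 m.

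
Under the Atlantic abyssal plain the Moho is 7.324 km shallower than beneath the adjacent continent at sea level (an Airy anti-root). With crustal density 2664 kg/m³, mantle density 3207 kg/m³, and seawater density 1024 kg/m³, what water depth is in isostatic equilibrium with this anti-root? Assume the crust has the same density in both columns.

Replacing a thickness d of crust by seawater at the top must be balanced by replacing crust with mantle at the base: d (ρ_c − ρ_w) = a (ρ_m − ρ_c).
d = a (ρ_m − ρ_c)/(ρ_c − ρ_w) = 7.324 km × 543/1640 = 2.42 km.

2.42 km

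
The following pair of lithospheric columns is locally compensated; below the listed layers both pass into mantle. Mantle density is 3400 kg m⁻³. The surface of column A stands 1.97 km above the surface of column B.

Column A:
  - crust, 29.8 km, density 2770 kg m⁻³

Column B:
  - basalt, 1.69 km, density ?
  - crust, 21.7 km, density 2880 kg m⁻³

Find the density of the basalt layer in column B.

2930 kg m⁻³

Take the compensation level at the base of the deeper column (depth z_c below the surface of column A) and equate Σ ρ_i t_i down to z_c; mantle fills any gap and the z_c terms cancel.
Column A: 29.8×2770 + (z_c − 29.8)×3400
Column B: 1.97×0 + 1.69×ρ + 21.7×2880 + (z_c − 1.97 − 23.39)×3400
The z_c×3400 term appears on both sides and cancels. Collect the known terms of each column as K = Σ(ρt)_known − 3400 × (depth of known layers): K_A = 82546 − 3400×29.8 = −18774; K_B = 62496 − 3400×(1.97 + 23.39) = −23728.
Balance: K_A = K_B + 1.69×ρ, so ρ = (K_A − K_B)/1.69 = 4954/1.69 = 2930 kg m⁻³.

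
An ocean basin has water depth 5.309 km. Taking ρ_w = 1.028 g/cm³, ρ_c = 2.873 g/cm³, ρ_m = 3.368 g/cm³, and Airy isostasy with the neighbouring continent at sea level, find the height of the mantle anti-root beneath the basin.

19.8 km

Isostatic balance requires: replacing crust with seawater at the top is compensated by replacing crust with mantle at the base: d (ρ_c − ρ_w) = a (ρ_m − ρ_c).
a = d (ρ_c − ρ_w)/(ρ_m − ρ_c) = 5.309 km × 1.845/0.495 = 19.8 km.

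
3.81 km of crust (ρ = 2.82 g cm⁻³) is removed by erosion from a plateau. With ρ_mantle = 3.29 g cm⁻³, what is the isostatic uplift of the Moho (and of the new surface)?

3.27 km

Unloading: uplift u = e ρ_c/ρ_m = 3.81 km × 2.82/3.29 = 3.27 km.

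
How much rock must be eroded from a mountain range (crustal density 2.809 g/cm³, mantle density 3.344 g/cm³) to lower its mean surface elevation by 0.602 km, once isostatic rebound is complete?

3.76 km

Net drop Δ = e − u = e − e ρ_c/ρ_m = e (ρ_m − ρ_c)/ρ_m.
e = Δ ρ_m/(ρ_m − ρ_c) = 0.602 km × 3.344/0.535 = 3.76 km.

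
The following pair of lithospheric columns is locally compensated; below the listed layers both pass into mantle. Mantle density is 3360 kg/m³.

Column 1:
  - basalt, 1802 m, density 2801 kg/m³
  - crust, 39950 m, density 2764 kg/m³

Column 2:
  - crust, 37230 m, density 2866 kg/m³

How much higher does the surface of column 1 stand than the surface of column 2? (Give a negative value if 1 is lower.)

For any compensation level in the mantle, the mantle terms cancel and isostasy reduces to e = (Σt_1 − Σt_2) − (Σ(ρt)_1 − Σ(ρt)_2) / ρ_m.
Σt_1 = 41752 m; Σt_2 = 37230 m; Σ(ρt)_1 = 115469202; Σ(ρt)_2 = 106701180 (in m·kg/m³).
e = (41752 − 37230) − (115469202 − 106701180) / 3360 = 1910 m.

1910 m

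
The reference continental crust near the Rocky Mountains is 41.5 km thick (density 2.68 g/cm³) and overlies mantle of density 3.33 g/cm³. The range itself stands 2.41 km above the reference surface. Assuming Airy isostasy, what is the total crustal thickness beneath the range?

53.8 km

Root depth r = h ρ_c / (ρ_m − ρ_c) = 2.41 km × 2.68 / 0.65 = 9.937 km.
Total thickness = T + h + r = 41.5 km + 2.41 km + 9.937 km = 53.8 km.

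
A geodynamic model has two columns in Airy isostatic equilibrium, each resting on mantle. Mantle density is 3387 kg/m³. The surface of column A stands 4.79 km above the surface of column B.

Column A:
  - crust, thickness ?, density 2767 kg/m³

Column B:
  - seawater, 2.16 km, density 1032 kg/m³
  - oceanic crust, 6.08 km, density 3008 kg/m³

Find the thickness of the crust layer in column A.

38.1 km

Take the compensation level at the base of the deeper column (depth z_c below the surface of column A) and equate Σ ρ_i t_i down to z_c; mantle fills any gap and the z_c terms cancel.
Column A: x×2767 + (z_c − 0 − x)×3387
Column B: 4.79×0 + 2.16×1032 + 6.08×3008 + (z_c − 4.79 − 8.24)×3387
The z_c×3387 term appears on both sides and cancels. Collect the known terms of each column as K = Σ(ρt)_known − 3387 × (depth of known layers): K_A = 0 − 3387×0 = 0; K_B = 20517.76 − 3387×(4.79 + 8.24) = −23614.85.
Balance: K_A − x×(3387 − 2767) = K_B, so x = (K_A − K_B)/(3387 − 2767) = 23614.9/620 = 38.1 km.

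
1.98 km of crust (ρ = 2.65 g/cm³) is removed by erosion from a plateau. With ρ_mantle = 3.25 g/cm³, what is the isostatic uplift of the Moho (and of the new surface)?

1.61 km

Unloading: uplift u = e ρ_c/ρ_m = 1.98 km × 2.65/3.25 = 1.61 km.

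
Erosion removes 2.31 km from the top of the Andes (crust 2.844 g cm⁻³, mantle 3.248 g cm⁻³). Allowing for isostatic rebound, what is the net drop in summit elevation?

Rebound u = e ρ_c/ρ_m = 2.31 km × 2.844/3.248 = 2.023 km.
Net surface drop = e − u = 2.31 km − 2.023 km = e (ρ_m − ρ_c)/ρ_m = 0.287 km.

0.287 km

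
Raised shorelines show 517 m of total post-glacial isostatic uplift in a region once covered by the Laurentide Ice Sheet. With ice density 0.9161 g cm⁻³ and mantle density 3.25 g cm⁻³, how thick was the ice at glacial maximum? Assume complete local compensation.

1830 m

u = t ρ_ice/ρ_m → t = u ρ_m/ρ_ice = 517 m × 3.25/0.9161 = 1830 m.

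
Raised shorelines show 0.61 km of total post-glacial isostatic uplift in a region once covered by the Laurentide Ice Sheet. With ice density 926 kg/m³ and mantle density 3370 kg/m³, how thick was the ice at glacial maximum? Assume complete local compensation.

2.22 km

u = t ρ_ice/ρ_m → t = u ρ_m/ρ_ice = 0.61 km × 3370/926 = 2.22 km.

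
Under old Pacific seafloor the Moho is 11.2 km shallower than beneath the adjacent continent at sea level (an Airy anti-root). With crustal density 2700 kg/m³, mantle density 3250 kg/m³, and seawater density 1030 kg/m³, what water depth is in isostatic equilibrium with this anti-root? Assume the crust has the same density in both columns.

3.69 km

Replacing a thickness d of crust by seawater at the top must be balanced by replacing crust with mantle at the base: d (ρ_c − ρ_w) = a (ρ_m − ρ_c).
d = a (ρ_m − ρ_c)/(ρ_c − ρ_w) = 11.2 km × 550/1670 = 3.69 km.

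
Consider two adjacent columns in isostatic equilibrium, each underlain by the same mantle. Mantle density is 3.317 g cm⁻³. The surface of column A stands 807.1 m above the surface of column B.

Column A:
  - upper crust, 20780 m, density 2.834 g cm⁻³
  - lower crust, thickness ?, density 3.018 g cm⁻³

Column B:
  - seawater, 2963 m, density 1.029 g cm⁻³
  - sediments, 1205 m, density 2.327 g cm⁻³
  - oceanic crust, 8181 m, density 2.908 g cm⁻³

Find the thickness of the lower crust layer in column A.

13200 m

Take the compensation level at the base of the deeper column (depth z_c below the surface of column A) and equate Σ ρ_i t_i down to z_c; mantle fills any gap and the z_c terms cancel.
Column A: 20780×2.834 + x×3.018 + (z_c − 20780 − x)×3.317
Column B: 807.1×0 + 2963×1.029 + 1205×2.327 + 8181×2.908 + (z_c − 807.1 − 12349)×3.317
The z_c×3.317 term appears on both sides and cancels. Collect the known terms of each column as K = Σ(ρt)_known − 3.317 × (depth of known layers): K_A = 58890.52 − 3.317×20780 = −10036.74; K_B = 29643.31 − 3.317×(807.1 + 12349) = −13995.4737.
Balance: K_A − x×(3.317 − 3.018) = K_B, so x = (K_A − K_B)/(3.317 − 3.018) = 3958.73/0.299 = 13200 m.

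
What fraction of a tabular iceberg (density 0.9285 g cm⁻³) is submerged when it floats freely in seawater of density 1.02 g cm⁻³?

91%

Submerged fraction = ρ_obj/ρ_fluid = 0.9285/1.02 = 91%.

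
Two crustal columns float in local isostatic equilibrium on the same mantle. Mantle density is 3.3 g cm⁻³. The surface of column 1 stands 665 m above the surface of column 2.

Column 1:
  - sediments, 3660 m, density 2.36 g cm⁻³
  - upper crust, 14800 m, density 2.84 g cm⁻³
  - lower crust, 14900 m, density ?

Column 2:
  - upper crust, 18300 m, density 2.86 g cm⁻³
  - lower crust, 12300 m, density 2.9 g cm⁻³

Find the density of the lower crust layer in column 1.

Take the compensation level at the base of the deeper column (depth z_c below the surface of column 1) and equate Σ ρ_i t_i down to z_c; mantle fills any gap and the z_c terms cancel.
Column 1: 3660×2.36 + 14800×2.84 + 14900×ρ + (z_c − 33360)×3.3
Column 2: 665×0 + 18300×2.86 + 12300×2.9 + (z_c − 665 − 30600)×3.3
The z_c×3.3 term appears on both sides and cancels. Collect the known terms of each column as K = Σ(ρt)_known − 3.3 × (depth of known layers): K_1 = 50669.6 − 3.3×33360 = −59418.4; K_2 = 88008 − 3.3×(665 + 30600) = −15166.5.
Balance: K_1 + 14900×ρ = K_2, so ρ = (K_2 − K_1)/14900 = 44251.9/14900 = 2.97 g cm⁻³.

2.97 g cm⁻³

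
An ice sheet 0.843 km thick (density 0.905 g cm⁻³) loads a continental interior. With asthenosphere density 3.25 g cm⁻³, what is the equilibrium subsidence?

In Airy isostatic equilibrium: the ice load ρ_ice t is balanced by mantle displaced below, ρ_m s.
s = t ρ_ice / ρ_m = 0.843 km × 0.905/3.25 = 0.235 km.

0.235 km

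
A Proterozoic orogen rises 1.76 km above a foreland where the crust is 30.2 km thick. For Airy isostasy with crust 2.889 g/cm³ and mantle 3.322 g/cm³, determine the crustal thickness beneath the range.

Root depth r = h ρ_c / (ρ_m − ρ_c) = 1.76 km × 2.889 / 0.433 = 11.74 km.
Total thickness = T + h + r = 30.2 km + 1.76 km + 11.74 km = 43.7 km.

43.7 km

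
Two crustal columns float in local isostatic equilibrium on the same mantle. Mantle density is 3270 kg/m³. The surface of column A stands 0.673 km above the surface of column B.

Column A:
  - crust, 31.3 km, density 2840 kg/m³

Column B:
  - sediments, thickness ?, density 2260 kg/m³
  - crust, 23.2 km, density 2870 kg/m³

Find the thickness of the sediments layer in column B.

Take the compensation level at the base of the deeper column (depth z_c below the surface of column A) and equate Σ ρ_i t_i down to z_c; mantle fills any gap and the z_c terms cancel.
Column A: 31.3×2840 + (z_c − 31.3)×3270
Column B: 0.673×0 + x×2260 + 23.2×2870 + (z_c − 0.673 − 23.2 − x)×3270
The z_c×3270 term appears on both sides and cancels. Collect the known terms of each column as K = Σ(ρt)_known − 3270 × (depth of known layers): K_A = 88892 − 3270×31.3 = −13459; K_B = 66584 − 3270×(0.673 + 23.2) = −11480.71.
Balance: K_A = K_B − x×(3270 − 2260), so x = (K_B − K_A)/(3270 − 2260) = 1978.29/1010 = 1.96 km.

1.96 km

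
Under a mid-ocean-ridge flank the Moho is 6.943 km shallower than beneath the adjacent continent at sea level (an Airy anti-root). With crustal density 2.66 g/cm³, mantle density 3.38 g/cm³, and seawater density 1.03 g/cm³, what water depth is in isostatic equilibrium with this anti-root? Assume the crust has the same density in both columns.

3.07 km

Replacing a thickness d of crust by seawater at the top must be balanced by replacing crust with mantle at the base: d (ρ_c − ρ_w) = a (ρ_m − ρ_c).
d = a (ρ_m − ρ_c)/(ρ_c − ρ_w) = 6.943 km × 0.72/1.63 = 3.07 km.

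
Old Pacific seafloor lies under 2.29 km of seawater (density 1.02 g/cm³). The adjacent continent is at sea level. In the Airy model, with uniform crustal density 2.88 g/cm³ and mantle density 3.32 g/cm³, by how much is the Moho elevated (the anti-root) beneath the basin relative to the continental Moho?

9.68 km

For local isostatic compensation: replacing crust with seawater at the top is compensated by replacing crust with mantle at the base: d (ρ_c − ρ_w) = a (ρ_m − ρ_c).
a = d (ρ_c − ρ_w)/(ρ_m − ρ_c) = 2.29 km × 1.86/0.44 = 9.68 km.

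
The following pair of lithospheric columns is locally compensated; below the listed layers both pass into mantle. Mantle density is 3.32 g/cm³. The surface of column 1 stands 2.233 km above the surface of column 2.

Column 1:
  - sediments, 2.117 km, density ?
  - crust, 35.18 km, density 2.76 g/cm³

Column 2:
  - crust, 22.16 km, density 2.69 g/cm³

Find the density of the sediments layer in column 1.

Take the compensation level at the base of the deeper column (depth z_c below the surface of column 1) and equate Σ ρ_i t_i down to z_c; mantle fills any gap and the z_c terms cancel.
Column 1: 2.117×ρ + 35.18×2.76 + (z_c − 37.297)×3.32
Column 2: 2.233×0 + 22.16×2.69 + (z_c − 2.233 − 22.16)×3.32
The z_c×3.32 term appears on both sides and cancels. Collect the known terms of each column as K = Σ(ρt)_known − 3.32 × (depth of known layers): K_1 = 97.0968 − 3.32×37.297 = −26.72924; K_2 = 59.6104 − 3.32×(2.233 + 22.16) = −21.37436.
Balance: K_1 + 2.117×ρ = K_2, so ρ = (K_2 − K_1)/2.117 = 5.35488/2.117 = 2.53 g/cm³.

2.53 g/cm³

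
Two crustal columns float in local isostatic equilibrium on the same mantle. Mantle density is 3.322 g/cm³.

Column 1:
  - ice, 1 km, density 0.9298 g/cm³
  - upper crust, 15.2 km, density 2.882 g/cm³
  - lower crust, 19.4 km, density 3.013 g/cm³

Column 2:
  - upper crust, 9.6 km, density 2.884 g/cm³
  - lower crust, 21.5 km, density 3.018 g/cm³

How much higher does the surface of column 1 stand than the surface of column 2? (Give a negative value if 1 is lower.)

For any compensation level in the mantle, the mantle terms cancel and isostasy reduces to e = (Σt_1 − Σt_2) − (Σ(ρt)_1 − Σ(ρt)_2) / ρ_m.
Σt_1 = 35.6 km; Σt_2 = 31.1 km; Σ(ρt)_1 = 103.1884; Σ(ρt)_2 = 92.5734 (in km·g/cm³).
e = (35.6 − 31.1) − (103.1884 − 92.5734) / 3.322 = 1.3 km.

1.3 km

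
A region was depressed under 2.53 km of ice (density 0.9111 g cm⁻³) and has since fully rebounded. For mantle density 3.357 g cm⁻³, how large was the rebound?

Removing the load lets mantle flow back in; uplift u satisfies ρ_ice t = ρ_m u.
u = t ρ_ice/ρ_m = 2.53 km × 0.9111/3.357 = 0.687 km.

0.687 km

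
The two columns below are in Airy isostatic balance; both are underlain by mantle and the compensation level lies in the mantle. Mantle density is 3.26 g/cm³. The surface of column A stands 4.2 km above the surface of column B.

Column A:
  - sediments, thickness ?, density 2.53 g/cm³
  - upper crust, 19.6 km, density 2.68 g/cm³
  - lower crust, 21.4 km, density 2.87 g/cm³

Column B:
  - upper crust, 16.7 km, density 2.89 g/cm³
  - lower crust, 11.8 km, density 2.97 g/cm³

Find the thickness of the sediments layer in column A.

4.9 km

Take the compensation level at the base of the deeper column (depth z_c below the surface of column A) and equate Σ ρ_i t_i down to z_c; mantle fills any gap and the z_c terms cancel.
Column A: x×2.53 + 19.6×2.68 + 21.4×2.87 + (z_c − 41 − x)×3.26
Column B: 4.2×0 + 16.7×2.89 + 11.8×2.97 + (z_c − 4.2 − 28.5)×3.26
The z_c×3.26 term appears on both sides and cancels. Collect the known terms of each column as K = Σ(ρt)_known − 3.26 × (depth of known layers): K_A = 113.946 − 3.26×41 = −19.714; K_B = 83.309 − 3.26×(4.2 + 28.5) = −23.293.
Balance: K_A − x×(3.26 − 2.53) = K_B, so x = (K_A − K_B)/(3.26 − 2.53) = 3.579/0.73 = 4.9 km.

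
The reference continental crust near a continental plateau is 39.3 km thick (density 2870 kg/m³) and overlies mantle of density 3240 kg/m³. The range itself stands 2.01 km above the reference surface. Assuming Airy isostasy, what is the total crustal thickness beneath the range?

56.9 km

Root depth r = h ρ_c / (ρ_m − ρ_c) = 2.01 km × 2870 / 370 = 15.59 km.
Total thickness = T + h + r = 39.3 km + 2.01 km + 15.59 km = 56.9 km.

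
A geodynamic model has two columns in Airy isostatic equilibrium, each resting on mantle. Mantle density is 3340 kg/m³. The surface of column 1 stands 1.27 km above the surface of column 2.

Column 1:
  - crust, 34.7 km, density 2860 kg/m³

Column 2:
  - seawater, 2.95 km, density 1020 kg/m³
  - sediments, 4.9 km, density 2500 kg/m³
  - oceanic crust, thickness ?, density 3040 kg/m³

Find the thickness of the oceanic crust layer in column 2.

Take the compensation level at the base of the deeper column (depth z_c below the surface of column 1) and equate Σ ρ_i t_i down to z_c; mantle fills any gap and the z_c terms cancel.
Column 1: 34.7×2860 + (z_c − 34.7)×3340
Column 2: 1.27×0 + 2.95×1020 + 4.9×2500 + x×3040 + (z_c − 1.27 − 7.85 − x)×3340
The z_c×3340 term appears on both sides and cancels. Collect the known terms of each column as K = Σ(ρt)_known − 3340 × (depth of known layers): K_1 = 99242 − 3340×34.7 = −16656; K_2 = 15259 − 3340×(1.27 + 7.85) = −15201.8.
Balance: K_1 = K_2 − x×(3340 − 3040), so x = (K_2 − K_1)/(3340 − 3040) = 1454.2/300 = 4.85 km.

4.85 km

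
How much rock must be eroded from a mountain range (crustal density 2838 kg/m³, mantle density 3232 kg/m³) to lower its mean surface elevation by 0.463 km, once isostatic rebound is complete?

Net drop Δ = e − u = e − e ρ_c/ρ_m = e (ρ_m − ρ_c)/ρ_m.
e = Δ ρ_m/(ρ_m − ρ_c) = 0.463 km × 3232/394 = 3.8 km.

3.8 km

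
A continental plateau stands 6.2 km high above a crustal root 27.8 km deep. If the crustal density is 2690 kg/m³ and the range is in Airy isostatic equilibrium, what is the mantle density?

Airy balance: ρ_c h = (ρ_m − ρ_c) r → ρ_m = ρ_c (1 + h/r).
ρ_m = 2690 × (1 + 6.2 km/27.8 km) = 3290 kg/m³.

3290 kg/m³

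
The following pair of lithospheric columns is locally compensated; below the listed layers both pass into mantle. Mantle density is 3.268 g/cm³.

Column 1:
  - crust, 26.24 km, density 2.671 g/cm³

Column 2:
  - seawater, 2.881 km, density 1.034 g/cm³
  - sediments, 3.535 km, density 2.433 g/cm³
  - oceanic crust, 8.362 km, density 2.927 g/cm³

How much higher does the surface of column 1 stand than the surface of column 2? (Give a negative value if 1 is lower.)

1.05 km

For any compensation level in the mantle, the mantle terms cancel and isostasy reduces to e = (Σt_1 − Σt_2) − (Σ(ρt)_1 − Σ(ρt)_2) / ρ_m.
Σt_1 = 26.24 km; Σt_2 = 14.778 km; Σ(ρt)_1 = 70.08704; Σ(ρt)_2 = 36.055183 (in km·g/cm³).
e = (26.24 − 14.778) − (70.08704 − 36.055183) / 3.268 = 1.05 km.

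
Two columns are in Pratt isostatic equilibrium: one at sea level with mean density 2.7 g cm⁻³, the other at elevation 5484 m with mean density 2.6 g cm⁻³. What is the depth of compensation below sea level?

ρ_ref D = ρ (D + h) → D (ρ_ref − ρ) = ρ h.
D = ρ h/(ρ_ref − ρ) = 2.6 × 5484 m/(2.7 − 2.6) = 143000 m.

143000 m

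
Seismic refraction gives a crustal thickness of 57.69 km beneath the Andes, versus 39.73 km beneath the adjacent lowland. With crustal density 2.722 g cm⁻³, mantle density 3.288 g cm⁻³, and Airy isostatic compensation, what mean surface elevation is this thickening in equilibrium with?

Excess crust Δ = 57.69 km − 39.73 km = 17.96 km, split between elevation h and root r with h + r = Δ.
Airy balance ρ_c h = (ρ_m − ρ_c) r gives r = h ρ_c/(ρ_m − ρ_c), so h (1 + ρ_c/(ρ_m − ρ_c)) = Δ, i.e. h = Δ (ρ_m − ρ_c)/ρ_m.
h = 17.96 km × 0.566/3.288 = 3.09 km.

3.09 km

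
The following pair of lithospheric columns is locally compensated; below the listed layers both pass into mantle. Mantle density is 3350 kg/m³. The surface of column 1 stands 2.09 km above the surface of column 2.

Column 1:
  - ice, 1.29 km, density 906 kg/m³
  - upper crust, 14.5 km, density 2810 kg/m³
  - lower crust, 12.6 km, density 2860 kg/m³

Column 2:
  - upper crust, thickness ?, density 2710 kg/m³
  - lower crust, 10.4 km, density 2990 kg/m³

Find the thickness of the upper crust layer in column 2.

Take the compensation level at the base of the deeper column (depth z_c below the surface of column 1) and equate Σ ρ_i t_i down to z_c; mantle fills any gap and the z_c terms cancel.
Column 1: 1.29×906 + 14.5×2810 + 12.6×2860 + (z_c − 28.39)×3350
Column 2: 2.09×0 + x×2710 + 10.4×2990 + (z_c − 2.09 − 10.4 − x)×3350
The z_c×3350 term appears on both sides and cancels. Collect the known terms of each column as K = Σ(ρt)_known − 3350 × (depth of known layers): K_1 = 77949.74 − 3350×28.39 = −17156.76; K_2 = 31096 − 3350×(2.09 + 10.4) = −10745.5.
Balance: K_1 = K_2 − x×(3350 − 2710), so x = (K_2 − K_1)/(3350 − 2710) = 6411.26/640 = 10 km.

10 km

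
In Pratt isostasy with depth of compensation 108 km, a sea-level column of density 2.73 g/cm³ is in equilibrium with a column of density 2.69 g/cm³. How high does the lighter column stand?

ρ_ref D = ρ (D + h) → h = D (ρ_ref − ρ)/ρ.
h = 108 km × (2.73 − 2.69)/2.69 = 1.61 km.

1.61 km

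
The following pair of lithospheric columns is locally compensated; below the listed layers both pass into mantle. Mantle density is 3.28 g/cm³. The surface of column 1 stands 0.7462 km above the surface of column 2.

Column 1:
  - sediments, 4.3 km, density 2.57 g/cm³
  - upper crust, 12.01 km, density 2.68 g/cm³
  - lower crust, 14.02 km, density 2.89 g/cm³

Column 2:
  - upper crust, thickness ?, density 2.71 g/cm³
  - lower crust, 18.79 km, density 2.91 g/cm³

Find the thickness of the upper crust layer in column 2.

Take the compensation level at the base of the deeper column (depth z_c below the surface of column 1) and equate Σ ρ_i t_i down to z_c; mantle fills any gap and the z_c terms cancel.
Column 1: 4.3×2.57 + 12.01×2.68 + 14.02×2.89 + (z_c − 30.33)×3.28
Column 2: 0.7462×0 + x×2.71 + 18.79×2.91 + (z_c − 0.7462 − 18.79 − x)×3.28
The z_c×3.28 term appears on both sides and cancels. Collect the known terms of each column as K = Σ(ρt)_known − 3.28 × (depth of known layers): K_1 = 83.7556 − 3.28×30.33 = −15.7268; K_2 = 54.6789 − 3.28×(0.7462 + 18.79) = −9.399836.
Balance: K_1 = K_2 − x×(3.28 − 2.71), so x = (K_2 − K_1)/(3.28 − 2.71) = 6.32696/0.57 = 11.1 km.

11.1 km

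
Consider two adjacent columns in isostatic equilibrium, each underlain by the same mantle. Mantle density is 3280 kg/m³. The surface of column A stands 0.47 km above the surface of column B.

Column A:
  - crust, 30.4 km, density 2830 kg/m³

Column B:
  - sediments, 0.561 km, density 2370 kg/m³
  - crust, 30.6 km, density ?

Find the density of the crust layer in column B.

2900 kg/m³

Take the compensation level at the base of the deeper column (depth z_c below the surface of column A) and equate Σ ρ_i t_i down to z_c; mantle fills any gap and the z_c terms cancel.
Column A: 30.4×2830 + (z_c − 30.4)×3280
Column B: 0.47×0 + 0.561×2370 + 30.6×ρ + (z_c − 0.47 − 31.161)×3280
The z_c×3280 term appears on both sides and cancels. Collect the known terms of each column as K = Σ(ρt)_known − 3280 × (depth of known layers): K_A = 86032 − 3280×30.4 = −13680; K_B = 1329.57 − 3280×(0.47 + 31.161) = −102420.11.
Balance: K_A = K_B + 30.6×ρ, so ρ = (K_A − K_B)/30.6 = 88740.1/30.6 = 2900 kg/m³.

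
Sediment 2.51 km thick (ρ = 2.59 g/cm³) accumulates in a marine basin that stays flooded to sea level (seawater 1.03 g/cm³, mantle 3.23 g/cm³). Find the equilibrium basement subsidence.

Submarine loading: the sediment displaces seawater, and the subsidence is in turn flooded, so s (ρ_m − ρ_w) = t (ρ_sed − ρ_w).
s = 2.51 km × (2.59 − 1.03) / (3.23 − 1.03) = 1.78 km.

1.78 km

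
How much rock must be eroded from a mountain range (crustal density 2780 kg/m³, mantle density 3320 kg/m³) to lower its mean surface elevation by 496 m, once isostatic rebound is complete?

Net drop Δ = e − u = e − e ρ_c/ρ_m = e (ρ_m − ρ_c)/ρ_m.
e = Δ ρ_m/(ρ_m − ρ_c) = 496 m × 3320/540 = 3050 m.

3050 m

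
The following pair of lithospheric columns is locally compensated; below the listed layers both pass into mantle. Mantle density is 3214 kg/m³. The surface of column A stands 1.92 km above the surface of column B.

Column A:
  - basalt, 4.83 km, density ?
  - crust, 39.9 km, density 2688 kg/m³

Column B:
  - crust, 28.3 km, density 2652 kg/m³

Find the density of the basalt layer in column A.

Take the compensation level at the base of the deeper column (depth z_c below the surface of column A) and equate Σ ρ_i t_i down to z_c; mantle fills any gap and the z_c terms cancel.
Column A: 4.83×ρ + 39.9×2688 + (z_c − 44.73)×3214
Column B: 1.92×0 + 28.3×2652 + (z_c − 1.92 − 28.3)×3214
The z_c×3214 term appears on both sides and cancels. Collect the known terms of each column as K = Σ(ρt)_known − 3214 × (depth of known layers): K_A = 107251.2 − 3214×44.73 = −36511.02; K_B = 75051.6 − 3214×(1.92 + 28.3) = −22075.48.
Balance: K_A + 4.83×ρ = K_B, so ρ = (K_B − K_A)/4.83 = 14435.5/4.83 = 2990 kg/m³.

2990 kg/m³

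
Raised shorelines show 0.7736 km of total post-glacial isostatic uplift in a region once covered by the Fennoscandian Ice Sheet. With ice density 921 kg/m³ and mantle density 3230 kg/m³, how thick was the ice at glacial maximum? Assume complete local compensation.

2.71 km

u = t ρ_ice/ρ_m → t = u ρ_m/ρ_ice = 0.7736 km × 3230/921 = 2.71 km.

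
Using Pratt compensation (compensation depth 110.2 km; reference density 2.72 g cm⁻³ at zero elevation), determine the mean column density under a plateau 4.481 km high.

2.61 g cm⁻³

Pratt balance: ρ_ref D = ρ (D + h).
ρ = ρ_ref D/(D + h) = 2.72 × 110.2 km/(110.2 km + 4.481 km) = 2.61 g cm⁻³.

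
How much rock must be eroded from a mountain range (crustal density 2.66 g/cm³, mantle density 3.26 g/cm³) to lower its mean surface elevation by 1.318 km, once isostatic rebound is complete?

7.16 km

Net drop Δ = e − u = e − e ρ_c/ρ_m = e (ρ_m − ρ_c)/ρ_m.
e = Δ ρ_m/(ρ_m − ρ_c) = 1.318 km × 3.26/0.6 = 7.16 km.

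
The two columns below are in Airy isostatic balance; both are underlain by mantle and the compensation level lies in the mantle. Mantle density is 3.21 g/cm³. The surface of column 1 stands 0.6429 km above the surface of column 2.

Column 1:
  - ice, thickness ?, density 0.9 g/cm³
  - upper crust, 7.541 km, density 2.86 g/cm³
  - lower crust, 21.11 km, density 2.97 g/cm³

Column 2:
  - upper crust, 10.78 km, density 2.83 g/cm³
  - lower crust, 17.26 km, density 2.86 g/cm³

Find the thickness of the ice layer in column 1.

Take the compensation level at the base of the deeper column (depth z_c below the surface of column 1) and equate Σ ρ_i t_i down to z_c; mantle fills any gap and the z_c terms cancel.
Column 1: x×0.9 + 7.541×2.86 + 21.11×2.97 + (z_c − 28.651 − x)×3.21
Column 2: 0.6429×0 + 10.78×2.83 + 17.26×2.86 + (z_c − 0.6429 − 28.04)×3.21
The z_c×3.21 term appears on both sides and cancels. Collect the known terms of each column as K = Σ(ρt)_known − 3.21 × (depth of known layers): K_1 = 84.26396 − 3.21×28.651 = −7.70575; K_2 = 79.871 − 3.21×(0.6429 + 28.04) = −12.201109.
Balance: K_1 − x×(3.21 − 0.9) = K_2, so x = (K_1 − K_2)/(3.21 − 0.9) = 4.49536/2.31 = 1.95 km.

1.95 km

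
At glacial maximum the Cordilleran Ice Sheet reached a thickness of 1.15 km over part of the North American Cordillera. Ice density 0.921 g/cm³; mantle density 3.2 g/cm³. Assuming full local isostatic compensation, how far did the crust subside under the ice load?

0.331 km

For local isostatic compensation: the ice load ρ_ice t is balanced by mantle displaced below, ρ_m s.
s = t ρ_ice / ρ_m = 1.15 km × 0.921/3.2 = 0.331 km.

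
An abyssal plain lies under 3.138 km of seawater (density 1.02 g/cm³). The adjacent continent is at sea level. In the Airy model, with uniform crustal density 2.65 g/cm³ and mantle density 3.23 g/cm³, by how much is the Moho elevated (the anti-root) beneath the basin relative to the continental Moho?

8.82 km

By Archimedes' principle applied to the lithosphere: replacing crust with seawater at the top is compensated by replacing crust with mantle at the base: d (ρ_c − ρ_w) = a (ρ_m − ρ_c).
a = d (ρ_c − ρ_w)/(ρ_m − ρ_c) = 3.138 km × 1.63/0.58 = 8.82 km.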